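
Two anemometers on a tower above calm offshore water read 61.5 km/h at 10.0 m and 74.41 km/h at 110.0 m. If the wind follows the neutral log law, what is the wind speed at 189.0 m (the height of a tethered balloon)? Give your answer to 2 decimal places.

77.32 km/h

Log law: V ∝ ln(z/z₀). From the pair, with r = V₁/V₂ = 0.82650,
ln z₀ = (ln z₁ − r·ln z₂)/(1 − r) = (2.3026 − 0.82650×4.7005)/0.17350 = -9.1204 → z₀ = 0.0001094 m
V₃ = V₁ · ln(z₃/z₀)/ln(z₁/z₀) = 61.5 × 14.3621/11.4230 = 77.3241 km/h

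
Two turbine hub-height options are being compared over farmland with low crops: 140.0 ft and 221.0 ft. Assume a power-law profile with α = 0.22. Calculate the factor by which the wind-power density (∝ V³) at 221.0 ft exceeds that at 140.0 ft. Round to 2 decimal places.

Speed ratio: V_B/V_A = (z_B/z_A)^α = (221.0/140.0)^0.22 = (1.5786)^0.22 = 1.10565
Power-density ratio: P_B/P_A = (V_B/V_A)³ = (1.10565)³ = 1.35162

1.35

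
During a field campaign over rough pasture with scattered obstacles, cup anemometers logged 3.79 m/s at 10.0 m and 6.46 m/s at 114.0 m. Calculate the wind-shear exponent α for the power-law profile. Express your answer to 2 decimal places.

α ≈ 0.22

Power law: V₂/V₁ = (z₂/z₁)^α ⇒ α = ln(V₂/V₁) / ln(z₂/z₁)
α = ln(6.46/3.79) / ln(114.0/10.0) = ln(1.7045) / ln(11.4000)
  = 0.53326 / 2.43361 = 0.21912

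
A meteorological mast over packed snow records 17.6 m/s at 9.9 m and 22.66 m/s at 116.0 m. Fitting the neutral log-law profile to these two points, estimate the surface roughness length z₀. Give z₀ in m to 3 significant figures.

z₀ ≈ 0.00190 m

Log law: V(z) ∝ ln(z/z₀). With r = V₁/V₂ = 17.6/22.66 = 0.77670,
r · ln(z₂/z₀) = ln(z₁/z₀) ⇒ ln z₀ = (ln z₁ − r·ln z₂)/(1 − r)
ln z₀ = (2.29253 − 0.77670×4.75359) / 0.22330 = -6.2677
z₀ = exp(-6.2677) = 0.001897 m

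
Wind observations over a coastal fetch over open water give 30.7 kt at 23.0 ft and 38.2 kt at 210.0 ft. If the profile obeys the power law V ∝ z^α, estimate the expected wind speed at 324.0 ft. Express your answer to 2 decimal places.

39.87 kt

First find α: α = ln(V₂/V₁)/ln(z₂/z₁) = ln(38.2/30.7)/ln(210.0/23.0) = 0.21857/2.21161 = 0.0988
Extrapolate from 210.0 ft to 324.0 ft: V₃ = 38.2 × (324.0/210.0)^0.0988 = 38.2 × 1.0438 = 39.8727 kt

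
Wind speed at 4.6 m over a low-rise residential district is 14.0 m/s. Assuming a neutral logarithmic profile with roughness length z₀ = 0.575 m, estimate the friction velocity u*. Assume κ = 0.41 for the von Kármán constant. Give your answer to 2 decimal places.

u* ≈ 2.76 m/s

Log law: V(z) = (u*/κ) · ln(z/z₀) ⇒ u* = κ · V / ln(z/z₀)
u* = 0.41 × 14.0 / ln(4.6/0.575) = 0.41 × 14.0 / 2.0794
   = 5.7400 / 2.0794 = 2.7604 m/s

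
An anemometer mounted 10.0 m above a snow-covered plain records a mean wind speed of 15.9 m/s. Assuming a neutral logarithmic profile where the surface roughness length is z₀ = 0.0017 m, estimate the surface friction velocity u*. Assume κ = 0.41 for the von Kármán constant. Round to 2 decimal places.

u* ≈ 0.75 m/s

Log law: V(z) = (u*/κ) · ln(z/z₀) ⇒ u* = κ · V / ln(z/z₀)
u* = 0.41 × 15.9 / ln(10.0/0.0017) = 0.41 × 15.9 / 8.6797
   = 6.5190 / 8.6797 = 0.7511 m/s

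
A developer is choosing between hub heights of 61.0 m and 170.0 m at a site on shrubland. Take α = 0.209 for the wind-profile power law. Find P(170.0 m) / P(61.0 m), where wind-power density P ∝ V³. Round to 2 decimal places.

Speed ratio: V_B/V_A = (z_B/z_A)^α = (170.0/61.0)^0.209 = (2.7869)^0.209 = 1.23888
Power-density ratio: P_B/P_A = (V_B/V_A)³ = (1.23888)³ = 1.90147

1.90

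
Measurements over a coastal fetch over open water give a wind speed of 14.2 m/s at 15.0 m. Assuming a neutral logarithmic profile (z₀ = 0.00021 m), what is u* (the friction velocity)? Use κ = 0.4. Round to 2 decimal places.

u* ≈ 0.51 m/s

Log law: V(z) = (u*/κ) · ln(z/z₀) ⇒ u* = κ · V / ln(z/z₀)
u* = 0.4 × 14.2 / ln(15.0/0.00021) = 0.4 × 14.2 / 11.1765
   = 5.6800 / 11.1765 = 0.5082 m/s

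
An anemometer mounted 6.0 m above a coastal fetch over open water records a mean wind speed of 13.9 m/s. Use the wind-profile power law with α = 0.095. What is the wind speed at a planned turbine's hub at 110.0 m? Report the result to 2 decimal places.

Power-law profile: V₂ = V₁ · (z₂/z₁)^α
V₂ = 13.9 × (110.0/6.0)^0.095 = 13.9 × (18.3333)^0.095
    = 13.9 × 1.3183 = 18.3241 m/s

18.32 m/s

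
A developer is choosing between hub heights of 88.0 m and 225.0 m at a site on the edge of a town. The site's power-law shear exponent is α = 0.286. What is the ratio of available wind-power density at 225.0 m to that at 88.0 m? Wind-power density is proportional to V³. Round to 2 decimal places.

Speed ratio: V_B/V_A = (z_B/z_A)^α = (225.0/88.0)^0.286 = (2.5568)^0.286 = 1.30798
Power-density ratio: P_B/P_A = (V_B/V_A)³ = (1.30798)³ = 2.23772

2.24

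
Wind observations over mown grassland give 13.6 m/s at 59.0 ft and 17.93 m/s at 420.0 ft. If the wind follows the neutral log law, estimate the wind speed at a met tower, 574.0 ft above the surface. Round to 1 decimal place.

18.6 m/s

Log law: V ∝ ln(z/z₀). From the pair, with r = V₁/V₂ = 0.75851,
ln z₀ = (ln z₁ − r·ln z₂)/(1 − r) = (4.0775 − 0.75851×6.0403)/0.24149 = -2.0871 → z₀ = 0.1240 ft
V₃ = V₁ · ln(z₃/z₀)/ln(z₁/z₀) = 13.6 × 8.4397/6.1647 = 18.6191 m/s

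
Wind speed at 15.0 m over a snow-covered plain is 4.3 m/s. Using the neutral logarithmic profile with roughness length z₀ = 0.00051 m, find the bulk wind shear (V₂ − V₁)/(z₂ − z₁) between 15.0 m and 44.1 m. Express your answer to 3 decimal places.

0.015 m/s/m

Log law: V₂ = V₁ · ln(z₂/z₀)/ln(z₁/z₀) = 4.3 × 11.3676/10.2892 = 4.7507 m/s
ΔV/Δz = (4.7507 − 4.3)/(44.1 − 15.0) = 0.4507/29.1000 = 0.01549 m/s/m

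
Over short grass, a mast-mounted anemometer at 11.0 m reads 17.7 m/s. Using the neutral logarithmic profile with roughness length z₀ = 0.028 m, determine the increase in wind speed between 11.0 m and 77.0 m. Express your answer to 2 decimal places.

5.77 m/s

Log law: V₂ = V₁ · ln(z₂/z₀)/ln(z₁/z₀) = 17.7 × 7.9194/5.9734 = 23.4660 m/s
ΔV = 23.4660 − 17.7 = 5.7660 m/s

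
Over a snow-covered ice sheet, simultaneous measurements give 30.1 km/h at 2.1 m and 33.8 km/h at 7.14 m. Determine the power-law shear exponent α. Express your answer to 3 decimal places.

α ≈ 0.095

Power law: V₂/V₁ = (z₂/z₁)^α ⇒ α = ln(V₂/V₁) / ln(z₂/z₁)
α = ln(33.8/30.1) / ln(7.14/2.1) = ln(1.1229) / ln(3.4000)
  = 0.11594 / 1.22378 = 0.09474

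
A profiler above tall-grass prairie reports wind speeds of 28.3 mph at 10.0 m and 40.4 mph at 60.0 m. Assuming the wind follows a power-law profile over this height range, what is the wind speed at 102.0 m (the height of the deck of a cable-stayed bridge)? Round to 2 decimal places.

44.89 mph

First find α: α = ln(V₂/V₁)/ln(z₂/z₁) = ln(40.4/28.3)/ln(60.0/10.0) = 0.35597/1.79176 = 0.1987
Extrapolate from 60.0 m to 102.0 m: V₃ = 40.4 × (102.0/60.0)^0.1987 = 40.4 × 1.1112 = 44.8915 mph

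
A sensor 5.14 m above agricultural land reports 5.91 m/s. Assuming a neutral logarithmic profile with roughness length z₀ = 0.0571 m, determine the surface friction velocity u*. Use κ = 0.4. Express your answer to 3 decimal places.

u* ≈ 0.525 m/s

Log law: V(z) = (u*/κ) · ln(z/z₀) ⇒ u* = κ · V / ln(z/z₀)
u* = 0.4 × 5.91 / ln(5.14/0.0571) = 0.4 × 5.91 / 4.5000
   = 2.3640 / 4.5000 = 0.5253 m/s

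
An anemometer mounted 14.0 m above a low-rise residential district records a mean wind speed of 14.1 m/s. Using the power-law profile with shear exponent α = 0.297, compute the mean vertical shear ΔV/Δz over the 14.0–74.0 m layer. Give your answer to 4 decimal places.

0.1503 m/s/m

Power law: V₂ = V₁ · (z₂/z₁)^α = 14.1 × (5.2857)^0.297 = 23.1196 m/s
ΔV/Δz = (23.1196 − 14.1)/(74.0 − 14.0) = 9.0196/60.0000 = 0.15033 m/s/m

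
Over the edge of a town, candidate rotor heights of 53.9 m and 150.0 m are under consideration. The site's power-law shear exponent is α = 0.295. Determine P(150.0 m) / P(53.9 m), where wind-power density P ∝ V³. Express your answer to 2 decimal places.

2.47

Speed ratio: V_B/V_A = (z_B/z_A)^α = (150.0/53.9)^0.295 = (2.7829)^0.295 = 1.35247
Power-density ratio: P_B/P_A = (V_B/V_A)³ = (1.35247)³ = 2.47391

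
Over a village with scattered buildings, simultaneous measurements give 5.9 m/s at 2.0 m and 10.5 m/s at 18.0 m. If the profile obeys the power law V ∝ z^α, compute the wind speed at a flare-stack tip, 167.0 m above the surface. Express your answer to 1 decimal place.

18.8 m/s

First find α: α = ln(V₂/V₁)/ln(z₂/z₁) = ln(10.5/5.9)/ln(18.0/2.0) = 0.57642/2.19722 = 0.2623
Extrapolate from 18.0 m to 167.0 m: V₃ = 10.5 × (167.0/18.0)^0.2623 = 10.5 × 1.7939 = 18.8361 m/s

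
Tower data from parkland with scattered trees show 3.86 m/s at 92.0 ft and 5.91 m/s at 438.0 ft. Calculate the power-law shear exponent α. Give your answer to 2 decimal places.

Power law: V₂/V₁ = (z₂/z₁)^α ⇒ α = ln(V₂/V₁) / ln(z₂/z₁)
α = ln(5.91/3.86) / ln(438.0/92.0) = ln(1.5311) / ln(4.7609)
  = 0.42598 / 1.56043 = 0.27299

α ≈ 0.27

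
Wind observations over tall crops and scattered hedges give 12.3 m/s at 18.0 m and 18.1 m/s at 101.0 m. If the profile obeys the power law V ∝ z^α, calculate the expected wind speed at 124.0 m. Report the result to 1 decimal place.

First find α: α = ln(V₂/V₁)/ln(z₂/z₁) = ln(18.1/12.3)/ln(101.0/18.0) = 0.38631/1.72475 = 0.2240
Extrapolate from 101.0 m to 124.0 m: V₃ = 18.1 × (124.0/101.0)^0.2240 = 18.1 × 1.0470 = 18.9511 m/s

19.0 m/s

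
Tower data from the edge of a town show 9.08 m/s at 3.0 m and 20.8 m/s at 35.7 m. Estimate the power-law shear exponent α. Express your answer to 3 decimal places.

Power law: V₂/V₁ = (z₂/z₁)^α ⇒ α = ln(V₂/V₁) / ln(z₂/z₁)
α = ln(20.8/9.08) / ln(35.7/3.0) = ln(2.2907) / ln(11.9000)
  = 0.82888 / 2.47654 = 0.33469

α ≈ 0.335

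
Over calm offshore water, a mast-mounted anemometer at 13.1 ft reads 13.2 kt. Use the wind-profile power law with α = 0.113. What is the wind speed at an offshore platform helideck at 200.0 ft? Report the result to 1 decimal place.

18.0 kt

Power-law profile: V₂ = V₁ · (z₂/z₁)^α
V₂ = 13.2 × (200.0/13.1)^0.113 = 13.2 × (15.2672)^0.113
    = 13.2 × 1.3607 = 17.9613 kt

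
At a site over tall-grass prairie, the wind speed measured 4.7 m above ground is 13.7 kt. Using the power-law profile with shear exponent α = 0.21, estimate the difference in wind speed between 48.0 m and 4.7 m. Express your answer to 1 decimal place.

Power law: V₂ = V₁ · (z₂/z₁)^α = 13.7 × (10.2128)^0.21 = 22.3172 kt
ΔV = 22.3172 − 13.7 = 8.6172 kt

8.6 kt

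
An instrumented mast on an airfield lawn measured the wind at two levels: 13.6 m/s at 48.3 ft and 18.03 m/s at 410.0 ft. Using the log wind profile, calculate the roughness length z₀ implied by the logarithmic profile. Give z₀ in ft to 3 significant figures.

z₀ ≈ 0.0680 ft

Log law: V(z) ∝ ln(z/z₀). With r = V₁/V₂ = 13.6/18.03 = 0.75430,
r · ln(z₂/z₀) = ln(z₁/z₀) ⇒ ln z₀ = (ln z₁ − r·ln z₂)/(1 − r)
ln z₀ = (3.87743 − 0.75430×6.01616) / 0.24570 = -2.6884
z₀ = exp(-2.6884) = 0.06799 ft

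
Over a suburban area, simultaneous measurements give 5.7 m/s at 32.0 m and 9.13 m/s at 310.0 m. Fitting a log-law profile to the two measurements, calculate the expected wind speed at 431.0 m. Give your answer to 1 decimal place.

9.6 m/s

Log law: V ∝ ln(z/z₀). From the pair, with r = V₁/V₂ = 0.62432,
ln z₀ = (ln z₁ − r·ln z₂)/(1 − r) = (3.4657 − 0.62432×5.7366)/0.37568 = -0.3080 → z₀ = 0.7349 m
V₃ = V₁ · ln(z₃/z₀)/ln(z₁/z₀) = 5.7 × 6.3741/3.7737 = 9.6277 m/s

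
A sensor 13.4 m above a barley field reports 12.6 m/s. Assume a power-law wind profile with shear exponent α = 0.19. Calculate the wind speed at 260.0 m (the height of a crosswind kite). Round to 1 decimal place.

Power-law profile: V₂ = V₁ · (z₂/z₁)^α
V₂ = 12.6 × (260.0/13.4)^0.19 = 12.6 × (19.4030)^0.19
    = 12.6 × 1.7567 = 22.1343 m/s

22.1 m/s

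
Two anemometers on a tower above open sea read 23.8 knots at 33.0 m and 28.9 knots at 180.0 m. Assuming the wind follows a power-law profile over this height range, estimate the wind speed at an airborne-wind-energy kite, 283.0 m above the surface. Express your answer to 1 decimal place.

30.4 knots

First find α: α = ln(V₂/V₁)/ln(z₂/z₁) = ln(28.9/23.8)/ln(180.0/33.0) = 0.19416/1.69645 = 0.1144
Extrapolate from 180.0 m to 283.0 m: V₃ = 28.9 × (283.0/180.0)^0.1144 = 28.9 × 1.0532 = 30.4361 knots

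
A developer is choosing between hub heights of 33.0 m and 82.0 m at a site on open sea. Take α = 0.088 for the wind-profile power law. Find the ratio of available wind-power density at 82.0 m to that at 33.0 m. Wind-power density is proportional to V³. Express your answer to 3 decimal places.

1.272

Speed ratio: V_B/V_A = (z_B/z_A)^α = (82.0/33.0)^0.088 = (2.4848)^0.088 = 1.08339
Power-density ratio: P_B/P_A = (V_B/V_A)³ = (1.08339)³ = 1.27163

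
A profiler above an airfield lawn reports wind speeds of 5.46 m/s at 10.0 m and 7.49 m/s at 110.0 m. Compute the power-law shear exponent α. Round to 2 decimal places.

α ≈ 0.13

Power law: V₂/V₁ = (z₂/z₁)^α ⇒ α = ln(V₂/V₁) / ln(z₂/z₁)
α = ln(7.49/5.46) / ln(110.0/10.0) = ln(1.3718) / ln(11.0000)
  = 0.31612 / 2.39790 = 0.13183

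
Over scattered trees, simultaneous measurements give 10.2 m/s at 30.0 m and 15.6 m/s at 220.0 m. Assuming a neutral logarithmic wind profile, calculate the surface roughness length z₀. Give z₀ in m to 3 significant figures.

Log law: V(z) ∝ ln(z/z₀). With r = V₁/V₂ = 10.2/15.6 = 0.65385,
r · ln(z₂/z₀) = ln(z₁/z₀) ⇒ ln z₀ = (ln z₁ − r·ln z₂)/(1 − r)
ln z₀ = (3.40120 − 0.65385×5.39363) / 0.34615 = -0.3623
z₀ = exp(-0.3623) = 0.6961 m

z₀ ≈ 0.696 m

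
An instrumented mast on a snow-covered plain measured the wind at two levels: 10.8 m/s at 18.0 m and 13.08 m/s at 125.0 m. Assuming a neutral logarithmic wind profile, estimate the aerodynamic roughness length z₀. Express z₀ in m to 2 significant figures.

z₀ ≈ 0.0019 m

Log law: V(z) ∝ ln(z/z₀). With r = V₁/V₂ = 10.8/13.08 = 0.82569,
r · ln(z₂/z₀) = ln(z₁/z₀) ⇒ ln z₀ = (ln z₁ − r·ln z₂)/(1 − r)
ln z₀ = (2.89037 − 0.82569×4.82831) / 0.17431 = -6.2894
z₀ = exp(-6.2894) = 0.001856 m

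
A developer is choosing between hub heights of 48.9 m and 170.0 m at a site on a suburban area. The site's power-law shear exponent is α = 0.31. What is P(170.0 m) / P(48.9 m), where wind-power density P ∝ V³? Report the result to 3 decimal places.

3.186

Speed ratio: V_B/V_A = (z_B/z_A)^α = (170.0/48.9)^0.31 = (3.4765)^0.31 = 1.47148
Power-density ratio: P_B/P_A = (V_B/V_A)³ = (1.47148)³ = 3.18611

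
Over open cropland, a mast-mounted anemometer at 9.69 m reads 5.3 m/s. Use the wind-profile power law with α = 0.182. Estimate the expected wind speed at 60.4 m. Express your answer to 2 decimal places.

7.39 m/s

Power-law profile: V₂ = V₁ · (z₂/z₁)^α
V₂ = 5.3 × (60.4/9.69)^0.182 = 5.3 × (6.2332)^0.182
    = 5.3 × 1.3952 = 7.3946 m/s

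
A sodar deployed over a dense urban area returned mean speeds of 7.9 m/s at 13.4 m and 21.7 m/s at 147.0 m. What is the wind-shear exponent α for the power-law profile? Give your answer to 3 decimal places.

α ≈ 0.422

Power law: V₂/V₁ = (z₂/z₁)^α ⇒ α = ln(V₂/V₁) / ln(z₂/z₁)
α = ln(21.7/7.9) / ln(147.0/13.4) = ln(2.7468) / ln(10.9701)
  = 1.01045 / 2.39518 = 0.42187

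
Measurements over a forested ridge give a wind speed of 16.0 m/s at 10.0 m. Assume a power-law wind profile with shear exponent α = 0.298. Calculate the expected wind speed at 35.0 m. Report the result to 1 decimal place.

23.2 m/s

Power-law profile: V₂ = V₁ · (z₂/z₁)^α
V₂ = 16.0 × (35.0/10.0)^0.298 = 16.0 × (3.5000)^0.298
    = 16.0 × 1.4526 = 23.2409 m/s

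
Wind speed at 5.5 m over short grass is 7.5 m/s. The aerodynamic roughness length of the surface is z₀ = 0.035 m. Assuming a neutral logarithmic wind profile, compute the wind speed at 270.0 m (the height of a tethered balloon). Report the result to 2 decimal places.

13.27 m/s

Log law: V(z) ∝ ln(z/z₀), so V₂/V₁ = ln(z₂/z₀) / ln(z₁/z₀).
ln(270.0/0.035) = 8.9508, ln(5.5/0.035) = 5.0572
V₂ = 7.5 × 8.9508/5.0572 = 7.5 × 1.7699 = 13.2745 m/s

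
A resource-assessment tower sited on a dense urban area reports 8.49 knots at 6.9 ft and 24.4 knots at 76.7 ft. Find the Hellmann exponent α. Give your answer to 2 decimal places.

Power law: V₂/V₁ = (z₂/z₁)^α ⇒ α = ln(V₂/V₁) / ln(z₂/z₁)
α = ln(24.4/8.49) / ln(76.7/6.9) = ln(2.8740) / ln(11.1159)
  = 1.05569 / 2.40838 = 0.43834

α ≈ 0.44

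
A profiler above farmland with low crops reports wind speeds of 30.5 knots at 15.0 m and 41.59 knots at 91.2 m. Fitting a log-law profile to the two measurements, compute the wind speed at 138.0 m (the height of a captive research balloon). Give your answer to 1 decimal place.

Log law: V ∝ ln(z/z₀). From the pair, with r = V₁/V₂ = 0.73335,
ln z₀ = (ln z₁ − r·ln z₂)/(1 − r) = (2.7081 − 0.73335×4.5131)/0.26665 = -2.2561 → z₀ = 0.1048 m
V₃ = V₁ · ln(z₃/z₀)/ln(z₁/z₀) = 30.5 × 7.1834/4.9642 = 44.1348 knots

44.1 knots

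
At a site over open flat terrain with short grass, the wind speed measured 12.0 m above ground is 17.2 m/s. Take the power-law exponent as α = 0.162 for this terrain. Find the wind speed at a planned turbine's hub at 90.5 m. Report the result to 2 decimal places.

23.86 m/s

Power-law profile: V₂ = V₁ · (z₂/z₁)^α
V₂ = 17.2 × (90.5/12.0)^0.162 = 17.2 × (7.5417)^0.162
    = 17.2 × 1.3872 = 23.8604 m/s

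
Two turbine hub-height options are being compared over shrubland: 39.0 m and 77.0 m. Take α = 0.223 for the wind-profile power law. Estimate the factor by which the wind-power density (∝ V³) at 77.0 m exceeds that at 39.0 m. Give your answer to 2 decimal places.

1.58

Speed ratio: V_B/V_A = (z_B/z_A)^α = (77.0/39.0)^0.223 = (1.9744)^0.223 = 1.16380
Power-density ratio: P_B/P_A = (V_B/V_A)³ = (1.16380)³ = 1.57630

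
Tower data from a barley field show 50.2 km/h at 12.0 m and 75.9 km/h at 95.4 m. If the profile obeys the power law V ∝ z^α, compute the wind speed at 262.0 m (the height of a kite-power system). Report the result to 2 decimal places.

92.84 km/h

First find α: α = ln(V₂/V₁)/ln(z₂/z₁) = ln(75.9/50.2)/ln(95.4/12.0) = 0.41340/2.07317 = 0.1994
Extrapolate from 95.4 m to 262.0 m: V₃ = 75.9 × (262.0/95.4)^0.1994 = 75.9 × 1.2232 = 92.8392 km/h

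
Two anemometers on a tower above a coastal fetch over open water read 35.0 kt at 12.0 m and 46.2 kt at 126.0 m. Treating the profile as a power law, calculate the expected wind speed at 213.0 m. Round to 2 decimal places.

First find α: α = ln(V₂/V₁)/ln(z₂/z₁) = ln(46.2/35.0)/ln(126.0/12.0) = 0.27763/2.35138 = 0.1181
Extrapolate from 126.0 m to 213.0 m: V₃ = 46.2 × (213.0/126.0)^0.1181 = 46.2 × 1.0640 = 49.1545 kt

49.15 kt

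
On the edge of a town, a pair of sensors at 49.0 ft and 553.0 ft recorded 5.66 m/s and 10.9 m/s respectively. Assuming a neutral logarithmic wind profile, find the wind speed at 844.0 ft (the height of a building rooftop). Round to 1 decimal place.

11.8 m/s

Log law: V ∝ ln(z/z₀). From the pair, with r = V₁/V₂ = 0.51927,
ln z₀ = (ln z₁ − r·ln z₂)/(1 − r) = (3.8918 − 0.51927×6.3154)/0.48073 = 1.2740 → z₀ = 3.575 ft
V₃ = V₁ · ln(z₃/z₀)/ln(z₁/z₀) = 5.66 × 5.4641/2.6178 = 11.8141 m/s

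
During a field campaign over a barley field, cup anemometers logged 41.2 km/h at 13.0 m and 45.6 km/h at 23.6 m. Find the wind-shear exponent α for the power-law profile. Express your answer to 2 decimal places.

α ≈ 0.17

Power law: V₂/V₁ = (z₂/z₁)^α ⇒ α = ln(V₂/V₁) / ln(z₂/z₁)
α = ln(45.6/41.2) / ln(23.6/13.0) = ln(1.1068) / ln(1.8154)
  = 0.10147 / 0.59630 = 0.17017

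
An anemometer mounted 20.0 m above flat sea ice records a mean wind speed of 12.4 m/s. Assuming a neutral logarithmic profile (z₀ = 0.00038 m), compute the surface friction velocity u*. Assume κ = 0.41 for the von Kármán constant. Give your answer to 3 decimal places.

u* ≈ 0.468 m/s

Log law: V(z) = (u*/κ) · ln(z/z₀) ⇒ u* = κ · V / ln(z/z₀)
u* = 0.41 × 12.4 / ln(20.0/0.00038) = 0.41 × 12.4 / 10.8711
   = 5.0840 / 10.8711 = 0.4677 m/s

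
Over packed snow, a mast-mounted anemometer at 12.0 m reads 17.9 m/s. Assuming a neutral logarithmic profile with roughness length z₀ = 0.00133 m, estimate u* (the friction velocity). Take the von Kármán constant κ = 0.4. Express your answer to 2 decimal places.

u* ≈ 0.79 m/s

Log law: V(z) = (u*/κ) · ln(z/z₀) ⇒ u* = κ · V / ln(z/z₀)
u* = 0.4 × 17.9 / ln(12.0/0.00133) = 0.4 × 17.9 / 9.1075
   = 7.1600 / 9.1075 = 0.7862 m/s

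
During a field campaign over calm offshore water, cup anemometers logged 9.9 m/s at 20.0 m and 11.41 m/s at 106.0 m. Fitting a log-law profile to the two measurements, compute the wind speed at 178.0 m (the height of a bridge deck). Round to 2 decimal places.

11.88 m/s

Log law: V ∝ ln(z/z₀). From the pair, with r = V₁/V₂ = 0.86766,
ln z₀ = (ln z₁ − r·ln z₂)/(1 − r) = (2.9957 − 0.86766×4.6634)/0.13234 = -7.9382 → z₀ = 0.0003568 m
V₃ = V₁ · ln(z₃/z₀)/ln(z₁/z₀) = 9.9 × 13.1200/10.9340 = 11.8793 m/s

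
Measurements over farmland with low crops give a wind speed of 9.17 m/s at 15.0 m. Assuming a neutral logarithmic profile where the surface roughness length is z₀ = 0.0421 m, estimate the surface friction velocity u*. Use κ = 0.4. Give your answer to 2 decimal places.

Log law: V(z) = (u*/κ) · ln(z/z₀) ⇒ u* = κ · V / ln(z/z₀)
u* = 0.4 × 9.17 / ln(15.0/0.0421) = 0.4 × 9.17 / 5.8758
   = 3.6680 / 5.8758 = 0.6243 m/s

u* ≈ 0.62 m/s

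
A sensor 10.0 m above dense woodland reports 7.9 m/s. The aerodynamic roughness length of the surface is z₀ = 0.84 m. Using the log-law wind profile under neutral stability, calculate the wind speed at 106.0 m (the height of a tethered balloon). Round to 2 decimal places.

Log law: V(z) ∝ ln(z/z₀), so V₂/V₁ = ln(z₂/z₀) / ln(z₁/z₀).
ln(106.0/0.84) = 4.8378, ln(10.0/0.84) = 2.4769
V₂ = 7.9 × 4.8378/2.4769 = 7.9 × 1.9531 = 15.4298 m/s

15.43 m/s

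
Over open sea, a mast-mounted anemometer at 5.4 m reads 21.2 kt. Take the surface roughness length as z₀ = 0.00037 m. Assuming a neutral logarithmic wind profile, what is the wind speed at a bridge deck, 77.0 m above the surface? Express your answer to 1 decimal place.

Log law: V(z) ∝ ln(z/z₀), so V₂/V₁ = ln(z₂/z₀) / ln(z₁/z₀).
ln(77.0/0.00037) = 12.2458, ln(5.4/0.00037) = 9.5884
V₂ = 21.2 × 12.2458/9.5884 = 21.2 × 1.2771 = 27.0755 kt

27.1 kt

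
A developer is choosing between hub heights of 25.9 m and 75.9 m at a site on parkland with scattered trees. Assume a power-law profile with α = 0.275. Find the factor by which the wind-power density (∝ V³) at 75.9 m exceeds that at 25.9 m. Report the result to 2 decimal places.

Speed ratio: V_B/V_A = (z_B/z_A)^α = (75.9/25.9)^0.275 = (2.9305)^0.275 = 1.34403
Power-density ratio: P_B/P_A = (V_B/V_A)³ = (1.34403)³ = 2.42788

2.43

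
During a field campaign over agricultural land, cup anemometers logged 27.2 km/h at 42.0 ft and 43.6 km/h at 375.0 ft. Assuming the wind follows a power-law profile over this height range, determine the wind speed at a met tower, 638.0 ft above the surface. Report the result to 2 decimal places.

First find α: α = ln(V₂/V₁)/ln(z₂/z₁) = ln(43.6/27.2)/ln(375.0/42.0) = 0.47184/2.18926 = 0.2155
Extrapolate from 375.0 ft to 638.0 ft: V₃ = 43.6 × (638.0/375.0)^0.2155 = 43.6 × 1.1213 = 48.8908 km/h

48.89 km/h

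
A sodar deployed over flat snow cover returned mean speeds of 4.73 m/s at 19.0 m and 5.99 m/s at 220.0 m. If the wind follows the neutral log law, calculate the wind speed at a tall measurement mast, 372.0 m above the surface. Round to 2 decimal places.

Log law: V ∝ ln(z/z₀). From the pair, with r = V₁/V₂ = 0.78965,
ln z₀ = (ln z₁ − r·ln z₂)/(1 − r) = (2.9444 − 0.78965×5.3936)/0.21035 = -6.2497 → z₀ = 0.001931 m
V₃ = V₁ · ln(z₃/z₀)/ln(z₁/z₀) = 4.73 × 12.1686/9.1942 = 6.2602 m/s

6.26 m/s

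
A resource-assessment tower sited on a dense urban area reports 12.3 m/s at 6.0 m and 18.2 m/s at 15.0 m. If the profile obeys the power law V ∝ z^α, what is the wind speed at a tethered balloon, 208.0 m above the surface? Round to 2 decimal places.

First find α: α = ln(V₂/V₁)/ln(z₂/z₁) = ln(18.2/12.3)/ln(15.0/6.0) = 0.39182/0.91629 = 0.4276
Extrapolate from 15.0 m to 208.0 m: V₃ = 18.2 × (208.0/15.0)^0.4276 = 18.2 × 3.0784 = 56.0272 m/s

56.03 m/s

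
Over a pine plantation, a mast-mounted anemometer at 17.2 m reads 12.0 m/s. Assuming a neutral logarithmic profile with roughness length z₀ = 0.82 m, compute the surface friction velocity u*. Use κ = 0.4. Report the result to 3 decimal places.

u* ≈ 1.577 m/s

Log law: V(z) = (u*/κ) · ln(z/z₀) ⇒ u* = κ · V / ln(z/z₀)
u* = 0.4 × 12.0 / ln(17.2/0.82) = 0.4 × 12.0 / 3.0434
   = 4.8000 / 3.0434 = 1.5772 m/s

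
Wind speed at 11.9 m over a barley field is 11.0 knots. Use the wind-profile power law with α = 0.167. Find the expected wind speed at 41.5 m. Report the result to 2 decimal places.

13.55 knots

Power-law profile: V₂ = V₁ · (z₂/z₁)^α
V₂ = 11.0 × (41.5/11.9)^0.167 = 11.0 × (3.4874)^0.167
    = 11.0 × 1.2320 = 13.5516 knots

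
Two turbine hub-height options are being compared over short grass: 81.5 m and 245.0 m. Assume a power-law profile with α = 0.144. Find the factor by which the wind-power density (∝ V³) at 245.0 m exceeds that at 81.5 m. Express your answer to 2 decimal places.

Speed ratio: V_B/V_A = (z_B/z_A)^α = (245.0/81.5)^0.144 = (3.0061)^0.144 = 1.17175
Power-density ratio: P_B/P_A = (V_B/V_A)³ = (1.17175)³ = 1.60879

1.61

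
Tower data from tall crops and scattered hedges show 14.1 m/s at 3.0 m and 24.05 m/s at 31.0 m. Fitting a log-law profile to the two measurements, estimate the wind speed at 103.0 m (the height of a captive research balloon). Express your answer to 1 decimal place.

Log law: V ∝ ln(z/z₀). From the pair, with r = V₁/V₂ = 0.58628,
ln z₀ = (ln z₁ − r·ln z₂)/(1 − r) = (1.0986 − 0.58628×3.4340)/0.41372 = -2.2108 → z₀ = 0.1096 m
V₃ = V₁ · ln(z₃/z₀)/ln(z₁/z₀) = 14.1 × 6.8455/3.3094 = 29.1658 m/s

29.2 m/s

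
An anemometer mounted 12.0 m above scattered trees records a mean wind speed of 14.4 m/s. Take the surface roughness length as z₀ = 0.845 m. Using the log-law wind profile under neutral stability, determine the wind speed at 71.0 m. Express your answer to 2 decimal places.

Log law: V(z) ∝ ln(z/z₀), so V₂/V₁ = ln(z₂/z₀) / ln(z₁/z₀).
ln(71.0/0.845) = 4.4311, ln(12.0/0.845) = 2.6533
V₂ = 14.4 × 4.4311/2.6533 = 14.4 × 1.6700 = 24.0482 m/s

24.05 m/s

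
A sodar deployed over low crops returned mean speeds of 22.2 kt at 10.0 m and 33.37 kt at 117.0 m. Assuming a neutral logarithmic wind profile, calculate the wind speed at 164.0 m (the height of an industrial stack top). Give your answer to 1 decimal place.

Log law: V ∝ ln(z/z₀). From the pair, with r = V₁/V₂ = 0.66527,
ln z₀ = (ln z₁ − r·ln z₂)/(1 − r) = (2.3026 − 0.66527×4.7622)/0.33473 = -2.5858 → z₀ = 0.07534 m
V₃ = V₁ · ln(z₃/z₀)/ln(z₁/z₀) = 22.2 × 7.6856/4.8884 = 34.9036 kt

34.9 kt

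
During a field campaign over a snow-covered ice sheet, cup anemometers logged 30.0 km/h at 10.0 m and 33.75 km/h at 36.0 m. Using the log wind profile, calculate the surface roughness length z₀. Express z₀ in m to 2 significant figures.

Log law: V(z) ∝ ln(z/z₀). With r = V₁/V₂ = 30.0/33.75 = 0.88889,
r · ln(z₂/z₀) = ln(z₁/z₀) ⇒ ln z₀ = (ln z₁ − r·ln z₂)/(1 − r)
ln z₀ = (2.30259 − 0.88889×3.58352) / 0.11111 = -7.9449
z₀ = exp(-7.9449) = 0.0003545 m

z₀ ≈ 0.00035 m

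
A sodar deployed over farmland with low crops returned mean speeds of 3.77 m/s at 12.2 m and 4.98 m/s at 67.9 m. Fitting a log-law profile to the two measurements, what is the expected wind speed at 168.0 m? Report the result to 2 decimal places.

Log law: V ∝ ln(z/z₀). From the pair, with r = V₁/V₂ = 0.75703,
ln z₀ = (ln z₁ − r·ln z₂)/(1 − r) = (2.5014 − 0.75703×4.2180)/0.24297 = -2.8470 → z₀ = 0.05802 m
V₃ = V₁ · ln(z₃/z₀)/ln(z₁/z₀) = 3.77 × 7.9709/5.3484 = 5.6186 m/s

5.62 m/s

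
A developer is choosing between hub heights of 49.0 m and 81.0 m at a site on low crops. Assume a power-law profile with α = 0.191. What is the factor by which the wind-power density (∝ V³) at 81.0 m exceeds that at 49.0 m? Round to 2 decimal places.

1.33

Speed ratio: V_B/V_A = (z_B/z_A)^α = (81.0/49.0)^0.191 = (1.6531)^0.191 = 1.10076
Power-density ratio: P_B/P_A = (V_B/V_A)³ = (1.10076)³ = 1.33377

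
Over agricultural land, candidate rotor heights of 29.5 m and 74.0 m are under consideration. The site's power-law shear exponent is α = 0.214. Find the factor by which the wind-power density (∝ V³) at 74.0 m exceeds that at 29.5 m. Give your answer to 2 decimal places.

Speed ratio: V_B/V_A = (z_B/z_A)^α = (74.0/29.5)^0.214 = (2.5085)^0.214 = 1.21751
Power-density ratio: P_B/P_A = (V_B/V_A)³ = (1.21751)³ = 1.80477

1.80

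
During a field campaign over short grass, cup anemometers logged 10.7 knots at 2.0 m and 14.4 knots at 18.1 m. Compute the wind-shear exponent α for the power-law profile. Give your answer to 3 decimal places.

α ≈ 0.135

Power law: V₂/V₁ = (z₂/z₁)^α ⇒ α = ln(V₂/V₁) / ln(z₂/z₁)
α = ln(14.4/10.7) / ln(18.1/2.0) = ln(1.3458) / ln(9.0500)
  = 0.29698 / 2.20276 = 0.13482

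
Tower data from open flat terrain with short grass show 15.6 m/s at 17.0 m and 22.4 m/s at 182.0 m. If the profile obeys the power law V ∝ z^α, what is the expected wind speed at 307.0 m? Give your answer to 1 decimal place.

24.3 m/s

First find α: α = ln(V₂/V₁)/ln(z₂/z₁) = ln(22.4/15.6)/ln(182.0/17.0) = 0.36179/2.37079 = 0.1526
Extrapolate from 182.0 m to 307.0 m: V₃ = 22.4 × (307.0/182.0)^0.1526 = 22.4 × 1.0831 = 24.2605 m/s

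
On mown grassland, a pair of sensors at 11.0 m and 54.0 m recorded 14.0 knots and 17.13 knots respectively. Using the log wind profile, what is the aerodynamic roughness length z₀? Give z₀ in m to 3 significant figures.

Log law: V(z) ∝ ln(z/z₀). With r = V₁/V₂ = 14.0/17.13 = 0.81728,
r · ln(z₂/z₀) = ln(z₁/z₀) ⇒ ln z₀ = (ln z₁ − r·ln z₂)/(1 − r)
ln z₀ = (2.39790 − 0.81728×3.98898) / 0.18272 = -4.7188
z₀ = exp(-4.7188) = 0.008926 m

z₀ ≈ 0.00893 m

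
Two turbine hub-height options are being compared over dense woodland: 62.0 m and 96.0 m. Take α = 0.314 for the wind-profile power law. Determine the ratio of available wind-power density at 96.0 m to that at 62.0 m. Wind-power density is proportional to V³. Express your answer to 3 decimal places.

1.510

Speed ratio: V_B/V_A = (z_B/z_A)^α = (96.0/62.0)^0.314 = (1.5484)^0.314 = 1.14716
Power-density ratio: P_B/P_A = (V_B/V_A)³ = (1.14716)³ = 1.50962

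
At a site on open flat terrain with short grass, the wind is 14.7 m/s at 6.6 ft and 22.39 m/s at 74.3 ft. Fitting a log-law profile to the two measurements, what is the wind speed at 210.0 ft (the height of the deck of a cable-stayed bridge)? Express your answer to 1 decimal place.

25.7 m/s

Log law: V ∝ ln(z/z₀). From the pair, with r = V₁/V₂ = 0.65654,
ln z₀ = (ln z₁ − r·ln z₂)/(1 − r) = (1.8871 − 0.65654×4.3081)/0.34346 = -2.7409 → z₀ = 0.06451 ft
V₃ = V₁ · ln(z₃/z₀)/ln(z₁/z₀) = 14.7 × 8.0880/4.6280 = 25.6902 m/s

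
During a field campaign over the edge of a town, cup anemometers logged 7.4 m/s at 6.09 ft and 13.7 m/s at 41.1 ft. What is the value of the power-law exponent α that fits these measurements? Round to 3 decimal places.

α ≈ 0.323

Power law: V₂/V₁ = (z₂/z₁)^α ⇒ α = ln(V₂/V₁) / ln(z₂/z₁)
α = ln(13.7/7.4) / ln(41.1/6.09) = ln(1.8514) / ln(6.7488)
  = 0.61592 / 1.90936 = 0.32258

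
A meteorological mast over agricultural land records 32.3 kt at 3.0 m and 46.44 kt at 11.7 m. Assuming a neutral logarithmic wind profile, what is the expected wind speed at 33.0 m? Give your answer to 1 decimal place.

Log law: V ∝ ln(z/z₀). From the pair, with r = V₁/V₂ = 0.69552,
ln z₀ = (ln z₁ − r·ln z₂)/(1 − r) = (1.0986 − 0.69552×2.4596)/0.30448 = -2.0103 → z₀ = 0.1340 m
V₃ = V₁ · ln(z₃/z₀)/ln(z₁/z₀) = 32.3 × 5.5068/3.1089 = 57.2132 kt

57.2 kt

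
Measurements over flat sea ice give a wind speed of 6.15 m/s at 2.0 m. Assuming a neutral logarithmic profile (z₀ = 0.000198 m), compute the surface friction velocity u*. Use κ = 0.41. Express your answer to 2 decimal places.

Log law: V(z) = (u*/κ) · ln(z/z₀) ⇒ u* = κ · V / ln(z/z₀)
u* = 0.41 × 6.15 / ln(2.0/0.000198) = 0.41 × 6.15 / 9.2204
   = 2.5215 / 9.2204 = 0.2735 m/s

u* ≈ 0.27 m/s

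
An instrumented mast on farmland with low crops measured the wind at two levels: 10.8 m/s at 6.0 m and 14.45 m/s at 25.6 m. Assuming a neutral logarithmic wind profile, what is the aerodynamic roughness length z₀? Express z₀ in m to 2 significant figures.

Log law: V(z) ∝ ln(z/z₀). With r = V₁/V₂ = 10.8/14.45 = 0.74740,
r · ln(z₂/z₀) = ln(z₁/z₀) ⇒ ln z₀ = (ln z₁ − r·ln z₂)/(1 − r)
ln z₀ = (1.79176 − 0.74740×3.24259) / 0.25260 = -2.5011
z₀ = exp(-2.5011) = 0.08199 m

z₀ ≈ 0.082 m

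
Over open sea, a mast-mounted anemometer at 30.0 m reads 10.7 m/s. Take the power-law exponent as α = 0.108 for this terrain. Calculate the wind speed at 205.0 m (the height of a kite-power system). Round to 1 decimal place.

13.2 m/s

Power-law profile: V₂ = V₁ · (z₂/z₁)^α
V₂ = 10.7 × (205.0/30.0)^0.108 = 10.7 × (6.8333)^0.108
    = 10.7 × 1.2307 = 13.1681 m/s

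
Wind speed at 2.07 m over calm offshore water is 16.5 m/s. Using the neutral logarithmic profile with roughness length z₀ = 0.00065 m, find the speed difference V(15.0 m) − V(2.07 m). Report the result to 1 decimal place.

4.1 m/s

Log law: V₂ = V₁ · ln(z₂/z₀)/ln(z₁/z₀) = 16.5 × 10.0466/8.0661 = 20.5513 m/s
ΔV = 20.5513 − 16.5 = 4.0513 m/s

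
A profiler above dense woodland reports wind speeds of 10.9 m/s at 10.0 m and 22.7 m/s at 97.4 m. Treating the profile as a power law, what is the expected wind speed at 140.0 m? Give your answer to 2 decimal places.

First find α: α = ln(V₂/V₁)/ln(z₂/z₁) = ln(22.7/10.9)/ln(97.4/10.0) = 0.73360/2.27624 = 0.3223
Extrapolate from 97.4 m to 140.0 m: V₃ = 22.7 × (140.0/97.4)^0.3223 = 22.7 × 1.1240 = 25.5157 m/s

25.52 m/s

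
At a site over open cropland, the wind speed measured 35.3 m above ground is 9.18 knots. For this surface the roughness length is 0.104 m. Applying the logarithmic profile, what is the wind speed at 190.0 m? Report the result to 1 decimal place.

Log law: V(z) ∝ ln(z/z₀), so V₂/V₁ = ln(z₂/z₀) / ln(z₁/z₀).
ln(190.0/0.104) = 7.5104, ln(35.3/0.104) = 5.8272
V₂ = 9.18 × 7.5104/5.8272 = 9.18 × 1.2888 = 11.8315 knots

11.8 knots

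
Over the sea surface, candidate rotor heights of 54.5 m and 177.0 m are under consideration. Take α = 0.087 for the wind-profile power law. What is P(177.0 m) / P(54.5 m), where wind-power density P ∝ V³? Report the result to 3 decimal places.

1.360

Speed ratio: V_B/V_A = (z_B/z_A)^α = (177.0/54.5)^0.087 = (3.2477)^0.087 = 1.10792
Power-density ratio: P_B/P_A = (V_B/V_A)³ = (1.10792)³ = 1.35995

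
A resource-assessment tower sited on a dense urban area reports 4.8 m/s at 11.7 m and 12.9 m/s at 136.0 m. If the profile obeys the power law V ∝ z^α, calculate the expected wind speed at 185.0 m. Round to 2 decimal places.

14.60 m/s

First find α: α = ln(V₂/V₁)/ln(z₂/z₁) = ln(12.9/4.8)/ln(136.0/11.7) = 0.98861/2.45307 = 0.4030
Extrapolate from 136.0 m to 185.0 m: V₃ = 12.9 × (185.0/136.0)^0.4030 = 12.9 × 1.1320 = 14.6031 m/s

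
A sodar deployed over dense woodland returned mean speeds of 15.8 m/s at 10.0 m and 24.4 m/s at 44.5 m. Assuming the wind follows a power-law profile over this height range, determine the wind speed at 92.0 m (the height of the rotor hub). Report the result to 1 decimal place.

First find α: α = ln(V₂/V₁)/ln(z₂/z₁) = ln(24.4/15.8)/ln(44.5/10.0) = 0.43457/1.49290 = 0.2911
Extrapolate from 44.5 m to 92.0 m: V₃ = 24.4 × (92.0/44.5)^0.2911 = 24.4 × 1.2354 = 30.1445 m/s

30.1 m/s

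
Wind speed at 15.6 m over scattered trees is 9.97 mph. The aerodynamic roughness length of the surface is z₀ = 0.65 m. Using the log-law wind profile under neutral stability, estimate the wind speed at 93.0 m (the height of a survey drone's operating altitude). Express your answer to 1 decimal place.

Log law: V(z) ∝ ln(z/z₀), so V₂/V₁ = ln(z₂/z₀) / ln(z₁/z₀).
ln(93.0/0.65) = 4.9634, ln(15.6/0.65) = 3.1781
V₂ = 9.97 × 4.9634/3.1781 = 9.97 × 1.5618 = 15.5708 mph

15.6 mph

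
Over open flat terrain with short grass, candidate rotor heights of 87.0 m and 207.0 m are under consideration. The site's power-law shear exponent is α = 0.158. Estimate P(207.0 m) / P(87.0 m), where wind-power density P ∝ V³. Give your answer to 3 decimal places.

1.508

Speed ratio: V_B/V_A = (z_B/z_A)^α = (207.0/87.0)^0.158 = (2.3793)^0.158 = 1.14678
Power-density ratio: P_B/P_A = (V_B/V_A)³ = (1.14678)³ = 1.50813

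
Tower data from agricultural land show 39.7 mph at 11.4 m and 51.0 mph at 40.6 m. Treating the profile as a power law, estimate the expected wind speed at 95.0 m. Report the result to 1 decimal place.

60.3 mph

First find α: α = ln(V₂/V₁)/ln(z₂/z₁) = ln(51.0/39.7)/ln(40.6/11.4) = 0.25047/1.27015 = 0.1972
Extrapolate from 40.6 m to 95.0 m: V₃ = 51.0 × (95.0/40.6)^0.1972 = 51.0 × 1.1825 = 60.3081 mph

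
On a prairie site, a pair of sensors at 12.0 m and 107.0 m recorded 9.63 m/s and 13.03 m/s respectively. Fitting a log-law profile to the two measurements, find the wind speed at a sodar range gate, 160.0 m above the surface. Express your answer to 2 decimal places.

13.66 m/s

Log law: V ∝ ln(z/z₀). From the pair, with r = V₁/V₂ = 0.73906,
ln z₀ = (ln z₁ − r·ln z₂)/(1 − r) = (2.4849 − 0.73906×4.6728)/0.26094 = -3.7121 → z₀ = 0.02443 m
V₃ = V₁ · ln(z₃/z₀)/ln(z₁/z₀) = 9.63 × 8.7872/6.1970 = 13.6552 m/s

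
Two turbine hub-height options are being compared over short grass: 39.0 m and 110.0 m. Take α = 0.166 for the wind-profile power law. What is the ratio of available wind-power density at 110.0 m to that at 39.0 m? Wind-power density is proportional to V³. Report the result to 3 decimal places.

1.676

Speed ratio: V_B/V_A = (z_B/z_A)^α = (110.0/39.0)^0.166 = (2.8205)^0.166 = 1.18783
Power-density ratio: P_B/P_A = (V_B/V_A)³ = (1.18783)³ = 1.67596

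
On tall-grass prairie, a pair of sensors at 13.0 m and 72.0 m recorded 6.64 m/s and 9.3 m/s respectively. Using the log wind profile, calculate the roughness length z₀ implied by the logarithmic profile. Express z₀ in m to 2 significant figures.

z₀ ≈ 0.18 m

Log law: V(z) ∝ ln(z/z₀). With r = V₁/V₂ = 6.64/9.3 = 0.71398,
r · ln(z₂/z₀) = ln(z₁/z₀) ⇒ ln z₀ = (ln z₁ − r·ln z₂)/(1 − r)
ln z₀ = (2.56495 − 0.71398×4.27667) / 0.28602 = -1.7079
z₀ = exp(-1.7079) = 0.1812 m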